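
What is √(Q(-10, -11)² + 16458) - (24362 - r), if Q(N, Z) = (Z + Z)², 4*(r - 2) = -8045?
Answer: -105485/4 + √250714 ≈ -25871.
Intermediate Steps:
r = -8037/4 (r = 2 + (¼)*(-8045) = 2 - 8045/4 = -8037/4 ≈ -2009.3)
Q(N, Z) = 4*Z² (Q(N, Z) = (2*Z)² = 4*Z²)
√(Q(-10, -11)² + 16458) - (24362 - r) = √((4*(-11)²)² + 16458) - (24362 - 1*(-8037/4)) = √((4*121)² + 16458) - (24362 + 8037/4) = √(484² + 16458) - 1*105485/4 = √(234256 + 16458) - 105485/4 = √250714 - 105485/4 = -105485/4 + √250714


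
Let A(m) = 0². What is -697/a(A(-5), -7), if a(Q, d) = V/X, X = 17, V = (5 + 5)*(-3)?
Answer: 11849/30 ≈ 394.97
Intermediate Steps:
V = -30 (V = 10*(-3) = -30)
A(m) = 0
a(Q, d) = -30/17
-697/a(A(-5), -7) = -697/(-30/17) = -697*(-17/30) = 11849/30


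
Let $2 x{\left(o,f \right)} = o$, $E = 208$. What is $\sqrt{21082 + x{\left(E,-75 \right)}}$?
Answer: $3 \sqrt{2354} \approx 145.55$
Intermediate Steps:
$x{\left(o,f \right)} = \frac{o}{2}$
$\sqrt{21082 + x{\left(E,-75 \right)}} = \sqrt{21082 + \frac{1}{2} \cdot 208} = \sqrt{21082 + 104} = \sqrt{21186} = 3 \sqrt{2354}$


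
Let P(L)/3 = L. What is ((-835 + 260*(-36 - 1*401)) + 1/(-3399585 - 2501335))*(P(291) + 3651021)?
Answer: -1233225976586100147/2950460 ≈ -4.1798e+11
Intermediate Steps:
P(L) = 3*L
((-835 + 260*(-36 - 1*401)) + 1/(-3399585 - 2501335))*(P(291) + 3651021) = ((-835 + 260*(-36 - 1*401)) + 1/(-3399585 - 2501335))*(3*291 + 3651021) = ((-835 + 260*(-36 - 401)) + 1/(-5900920))*(873 + 3651021) = ((-835 + 260*(-437)) - 1/5900920)*3651894 = ((-835 - 113620) - 1/5900920)*3651894 = (-114455 - 1/5900920)*3651894 = -675389798601/5900920*3651894 = -1233225976586100147/2950460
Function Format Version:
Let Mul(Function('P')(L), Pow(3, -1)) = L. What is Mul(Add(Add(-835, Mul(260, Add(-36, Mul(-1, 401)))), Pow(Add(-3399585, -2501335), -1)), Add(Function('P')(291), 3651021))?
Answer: Rational(-1233225976586100147, 2950460) ≈ -4.1798e+11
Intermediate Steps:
Function('P')(L) = Mul(3, L)
Mul(Add(Add(-835, Mul(260, Add(-36, Mul(-1, 401)))), Pow(Add(-3399585, -2501335), -1)), Add(Function('P')(291), 3651021)) = Mul(Add(Add(-835, Mul(260, Add(-36, Mul(-1, 401)))), Pow(Add(-3399585, -2501335), -1)), Add(Mul(3, 291), 3651021)) = Mul(Add(Add(-835, Mul(260, Add(-36, -401))), Pow(-5900920, -1)), Add(873, 3651021)) = Mul(Add(Add(-835, Mul(260, -437)), Rational(-1, 5900920)), 3651894) = Mul(Add(Add(-835, -113620), Rational(-1, 5900920)), 3651894) = Mul(Add(-114455, Rational(-1, 5900920)), 3651894) = Mul(Rational(-675389798601, 5900920), 3651894) = Rational(-1233225976586100147, 2950460)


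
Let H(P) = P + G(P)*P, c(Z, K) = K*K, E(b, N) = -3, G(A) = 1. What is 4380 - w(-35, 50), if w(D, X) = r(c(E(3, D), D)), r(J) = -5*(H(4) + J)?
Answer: 10545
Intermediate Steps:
c(Z, K) = K²
H(P) = 2*P (H(P) = P + 1*P = P + P = 2*P)
r(J) = -40 - 5*J (r(J) = -5*(2*4 + J) = -5*(8 + J) = -40 - 5*J)
w(D, X) = -40 - 5*D²
4380 - w(-35, 50) = 4380 - (-40 - 5*(-35)²) = 4380 - (-40 - 5*1225) = 4380 - (-40 - 6125) = 4380 - 1*(-6165) = 4380 + 6165 = 10545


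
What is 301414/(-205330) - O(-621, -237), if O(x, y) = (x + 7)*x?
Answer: -39145699217/102665 ≈ -3.8130e+5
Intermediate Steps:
O(x, y) = x*(7 + x) (O(x, y) = (7 + x)*x = x*(7 + x))
301414/(-205330) - O(-621, -237) = 301414/(-205330) - (-621)*(7 - 621) = 301414*(-1/205330) - (-621)*(-614) = -150707/102665 - 1*381294 = -150707/102665 - 381294 = -39145699217/102665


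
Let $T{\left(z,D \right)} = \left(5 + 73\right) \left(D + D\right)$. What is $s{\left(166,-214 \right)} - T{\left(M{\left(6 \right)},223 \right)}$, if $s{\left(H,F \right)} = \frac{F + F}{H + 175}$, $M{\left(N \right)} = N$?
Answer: $- \frac{11863136}{341} \approx -34789.0$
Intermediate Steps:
$T{\left(z,D \right)} = 156 D$ ($T{\left(z,D \right)} = 78 \cdot 2 D = 156 D$)
$s{\left(H,F \right)} = \frac{2 F}{175 + H}$
$s{\left(166,-214 \right)} - T{\left(M{\left(6 \right)},223 \right)} = 2 \left(-214\right) \frac{1}{175 + 166} - 156 \cdot 223 = 2 \left(-214\right) \frac{1}{341} - 34788 = - \frac{428}{341} - 34788 = - \frac{11863136}{341}$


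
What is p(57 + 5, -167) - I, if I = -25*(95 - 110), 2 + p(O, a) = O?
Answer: -315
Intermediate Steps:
p(O, a) = -2 + O
I = 375 (I = -25*(-15) = 375)
p(57 + 5, -167) - I = (-2 + (57 + 5)) - 1*375 = (-2 + 62) - 375 = 60 - 375 = -315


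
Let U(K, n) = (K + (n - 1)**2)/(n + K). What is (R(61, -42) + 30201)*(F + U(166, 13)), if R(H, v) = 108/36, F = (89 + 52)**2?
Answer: 107496307836/179 ≈ 6.0054e+8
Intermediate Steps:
F = 19881 (F = 141**2 = 19881)
R(H, v) = 3 (R(H, v) = 108*(1/36) = 3)
U(K, n) = (K + (-1 + n)**2)/(K + n)
(R(61, -42) + 30201)*(F + U(166, 13)) = (3 + 30201)*(19881 + (166 + (-1 + 13)**2)/(166 + 13)) = 30204*(19881 + (166 + 12**2)/179) = 30204*(19881 + (166 + 144)/179) = 30204*(19881 + (1/179)*310) = 30204*(19881 + 310/179) = 30204*(3559009/179) = 107496307836/179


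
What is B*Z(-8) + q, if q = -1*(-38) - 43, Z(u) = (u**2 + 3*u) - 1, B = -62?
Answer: -2423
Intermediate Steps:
Z(u) = -1 + u**2 + 3*u
q = -5 (q = 38 - 43 = -5)
B*Z(-8) + q = -62*(-1 + (-8)**2 + 3*(-8)) - 5 = -62*(-1 + 64 - 24) - 5 = -62*39 - 5 = -2418 - 5 = -2423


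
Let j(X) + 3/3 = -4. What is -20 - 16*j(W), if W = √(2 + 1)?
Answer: 60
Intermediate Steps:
W = √3 ≈ 1.7320
j(X) = -5 (j(X) = -1 - 4 = -5)
-20 - 16*j(W) = -20 - 16*(-5) = -20 + 80 = 60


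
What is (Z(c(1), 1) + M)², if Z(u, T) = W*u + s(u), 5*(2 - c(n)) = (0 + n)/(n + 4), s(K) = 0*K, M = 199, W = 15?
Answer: 1304164/25 ≈ 52167.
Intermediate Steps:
s(K) = 0
c(n) = 2 - n/(5*(4 + n)) (c(n) = 2 - (0 + n)/(5*(n + 4)) = 2 - n/(5*(4 + n)))
Z(u, T) = 15*u (Z(u, T) = 15*u + 0 = 15*u)
(Z(c(1), 1) + M)² = (15*((40 + 9*1)/(5*(4 + 1))) + 199)² = (15*((⅕)*(40 + 9)/5) + 199)² = (15*((⅕)*(⅕)*49) + 199)² = (15*(49/25) + 199)² = (147/5 + 199)² = (1142/5)² = 1304164/25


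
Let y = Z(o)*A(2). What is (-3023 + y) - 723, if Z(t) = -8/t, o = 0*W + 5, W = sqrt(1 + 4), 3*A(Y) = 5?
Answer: -11246/3 ≈ -3748.7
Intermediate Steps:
A(Y) = 5/3 (A(Y) = (1/3)*5 = 5/3)
W = sqrt(5) ≈ 2.2361
o = 5 (o = 0*sqrt(5) + 5 = 0 + 5 = 5)
y = -8/3 (y = -8/5*(5/3) = -8*1/5*(5/3) = -8/5*5/3 = -8/3 ≈ -2.6667)
(-3023 + y) - 723 = (-3023 - 8/3) - 723 = -9077/3 - 723 = -11246/3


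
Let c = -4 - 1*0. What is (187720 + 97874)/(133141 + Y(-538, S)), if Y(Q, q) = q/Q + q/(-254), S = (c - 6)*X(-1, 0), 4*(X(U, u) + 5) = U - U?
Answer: 9756747822/4548486083 ≈ 2.1451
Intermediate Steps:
X(U, u) = -5 (X(U, u) = -5 + (U - U)/4 = -5 + (¼)*0 = -5 + 0 = -5)
c = -4 (c = -4 + 0 = -4)
S = 50 (S = (-4 - 6)*(-5) = -10*(-5) = 50)
Y(Q, q) = -q/254 + q/Q (Y(Q, q) = q/Q + q*(-1/254) = q/Q - q/254 = -q/254 + q/Q)
(187720 + 97874)/(133141 + Y(-538, S)) = (187720 + 97874)/(133141 + (-1/254*50 + 50/(-538))) = 285594/(133141 + (-25/127 + 50*(-1/538))) = 285594/(133141 + (-25/127 - 25/269)) = 285594/(133141 - 9900/34163) = 285594/(4548486083/34163) = 285594*(34163/4548486083) = 9756747822/4548486083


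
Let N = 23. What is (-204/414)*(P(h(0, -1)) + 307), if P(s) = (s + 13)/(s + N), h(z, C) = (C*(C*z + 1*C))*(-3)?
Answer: -3485/23 ≈ -151.52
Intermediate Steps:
h(z, C) = -3*C*(C + C*z) (h(z, C) = (C*(C*z + C))*(-3) = (C*(C + C*z))*(-3) = -3*C*(C + C*z))
P(s) = (13 + s)/(23 + s) (P(s) = (s + 13)/(s + 23) = (13 + s)/(23 + s))
(-204/414)*(P(h(0, -1)) + 307) = (-204/414)*((13 + 3*(-1)²*(-1 - 1*0))/(23 + 3*(-1)²*(-1 - 1*0)) + 307) = (-204*1/414)*((13 + 3*1*(-1 + 0))/(23 + 3*1*(-1 + 0)) + 307) = -34*((13 + 3*1*(-1))/(23 + 3*1*(-1)) + 307)/69 = -34*((13 - 3)/(23 - 3) + 307)/69 = -34*(10/20 + 307)/69 = -34*((1/20)*10 + 307)/69 = -34*(½ + 307)/69 = -34/69*615/2 = -3485/23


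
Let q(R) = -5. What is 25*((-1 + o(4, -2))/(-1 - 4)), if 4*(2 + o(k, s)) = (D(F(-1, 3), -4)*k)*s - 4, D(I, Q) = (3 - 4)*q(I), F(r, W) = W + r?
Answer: 70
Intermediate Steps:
D(I, Q) = 5 (D(I, Q) = (3 - 4)*(-5) = -1*(-5) = 5)
o(k, s) = -3 + 5*k*s/4 (o(k, s) = -2 + ((5*k)*s - 4)/4 = -2 + (5*k*s - 4)/4 = -2 + (-4 + 5*k*s)/4 = -2 + (-1 + 5*k*s/4) = -3 + 5*k*s/4)
25*((-1 + o(4, -2))/(-1 - 4)) = 25*((-1 + (-3 + (5/4)*4*(-2)))/(-1 - 4)) = 25*((-1 + (-3 - 10))/(-5)) = 25*((-1 - 13)*(-⅕)) = 25*(-14*(-⅕)) = 25*(14/5) = 70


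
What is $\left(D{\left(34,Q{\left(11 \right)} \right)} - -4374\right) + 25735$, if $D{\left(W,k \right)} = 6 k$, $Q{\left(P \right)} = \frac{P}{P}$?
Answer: $30115$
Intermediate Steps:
$Q{\left(P \right)} = 1$
$\left(D{\left(34,Q{\left(11 \right)} \right)} - -4374\right) + 25735 = \left(6 \cdot 1 - -4374\right) + 25735 = \left(6 + 4374\right) + 25735 = 4380 + 25735 = 30115$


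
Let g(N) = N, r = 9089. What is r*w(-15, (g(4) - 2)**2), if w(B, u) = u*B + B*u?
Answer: -1090680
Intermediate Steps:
w(B, u) = 2*B*u (w(B, u) = B*u + B*u = 2*B*u)
r*w(-15, (g(4) - 2)**2) = 9089*(2*(-15)*(4 - 2)**2) = 9089*(2*(-15)*2**2) = 9089*(2*(-15)*4) = 9089*(-120) = -1090680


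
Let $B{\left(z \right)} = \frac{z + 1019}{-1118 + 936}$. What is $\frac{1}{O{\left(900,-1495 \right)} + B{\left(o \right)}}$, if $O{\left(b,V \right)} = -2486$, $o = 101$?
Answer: $- \frac{13}{32398} \approx -0.00040126$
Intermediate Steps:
$B{\left(z \right)} = - \frac{1019}{182} - \frac{z}{182}$ ($B{\left(z \right)} = \frac{1019 + z}{-182} = \left(1019 + z\right) \left(- \frac{1}{182}\right) = - \frac{1019}{182} - \frac{z}{182}$)
$\frac{1}{O{\left(900,-1495 \right)} + B{\left(o \right)}} = \frac{1}{-2486 - \frac{80}{13}} = \frac{1}{- \frac{32398}{13}} = - \frac{13}{32398}$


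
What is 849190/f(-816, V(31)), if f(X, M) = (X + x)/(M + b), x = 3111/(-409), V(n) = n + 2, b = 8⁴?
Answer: -286815790718/67371 ≈ -4.2573e+6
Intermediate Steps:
b = 4096
V(n) = 2 + n
x = -3111/409 (x = 3111*(-1/409) = -3111/409 ≈ -7.6064)
f(X, M) = (-3111/409 + X)/(4096 + M) (f(X, M) = (X - 3111/409)/(M + 4096) = (-3111/409 + X)/(4096 + M))
849190/f(-816, V(31)) = 849190/(((-3111/409 - 816)/(4096 + (2 + 31)))) = 849190/((-336855/409/(4096 + 33))) = 849190/((-336855/409/4129)) = 849190/(((1/4129)*(-336855/409))) = 849190/(-336855/1688761) = 849190*(-1688761/336855) = -286815790718/67371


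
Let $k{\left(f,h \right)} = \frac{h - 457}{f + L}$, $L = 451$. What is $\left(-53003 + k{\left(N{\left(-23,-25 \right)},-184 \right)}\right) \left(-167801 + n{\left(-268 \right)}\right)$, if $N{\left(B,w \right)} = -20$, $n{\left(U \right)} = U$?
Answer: $\frac{3839525212446}{431} \approx 8.9084 \cdot 10^{9}$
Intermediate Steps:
$k{\left(f,h \right)} = \frac{-457 + h}{451 + f}$ ($k{\left(f,h \right)} = \frac{h - 457}{f + 451} = \frac{-457 + h}{451 + f}$)
$\left(-53003 + k{\left(N{\left(-23,-25 \right)},-184 \right)}\right) \left(-167801 + n{\left(-268 \right)}\right) = \left(-53003 + \frac{-457 - 184}{451 - 20}\right) \left(-167801 - 268\right) = \left(-53003 + \frac{1}{431} \left(-641\right)\right) \left(-168069\right) = \left(-53003 - \frac{641}{431}\right) \left(-168069\right) = \left(- \frac{22844934}{431}\right) \left(-168069\right) = \frac{3839525212446}{431}$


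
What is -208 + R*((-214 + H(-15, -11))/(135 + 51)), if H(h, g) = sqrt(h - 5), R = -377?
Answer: 20995/93 - 377*I*sqrt(5)/93 ≈ 225.75 - 9.0645*I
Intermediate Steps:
H(h, g) = sqrt(-5 + h)
-208 + R*((-214 + H(-15, -11))/(135 + 51)) = -208 - 377*(-214 + sqrt(-5 - 15))/(135 + 51) = -208 - 377*(-214 + sqrt(-20))/186 = -208 - 377*(-214 + 2*I*sqrt(5))/186 = -208 - 377*(-107/93 + I*sqrt(5)/93) = -208 + (40339/93 - 377*I*sqrt(5)/93) = 20995/93 - 377*I*sqrt(5)/93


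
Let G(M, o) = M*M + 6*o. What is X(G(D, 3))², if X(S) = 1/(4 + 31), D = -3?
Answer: 1/1225 ≈ 0.00081633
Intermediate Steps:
G(M, o) = M² + 6*o
X(S) = 1/35
X(G(D, 3))² = (1/35)² = 1/1225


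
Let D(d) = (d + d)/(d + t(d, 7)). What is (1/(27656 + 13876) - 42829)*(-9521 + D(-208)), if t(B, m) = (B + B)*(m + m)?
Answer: 491131960272889/1204428 ≈ 4.0777e+8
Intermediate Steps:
t(B, m) = 4*B*m (t(B, m) = (2*B)*(2*m) = 4*B*m)
D(d) = 2/29 (D(d) = (d + d)/(d + 4*d*7) = (2*d)/(d + 28*d) = (2*d)/((29*d)) = (2*d)*(1/(29*d)) = 2/29)
(1/(27656 + 13876) - 42829)*(-9521 + D(-208)) = (1/(27656 + 13876) - 42829)*(-9521 + 2/29) = (1/41532 - 42829)*(-276107/29) = -1778774027/41532*(-276107/29) = 491131960272889/1204428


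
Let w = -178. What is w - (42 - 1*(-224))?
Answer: -444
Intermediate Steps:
w - (42 - 1*(-224)) = -178 - (42 - 1*(-224)) = -178 - (42 + 224) = -178 - 1*266 = -178 - 266 = -444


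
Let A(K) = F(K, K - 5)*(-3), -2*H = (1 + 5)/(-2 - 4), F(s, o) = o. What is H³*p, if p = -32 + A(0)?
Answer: -17/8 ≈ -2.1250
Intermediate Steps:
H = ½ (H = -(1 + 5)/(2*(-2 - 4)) = -3/(-6) = -3*(-1)/6 = -½*(-1) = ½ ≈ 0.50000)
A(K) = 15 - 3*K (A(K) = (K - 5)*(-3) = (-5 + K)*(-3) = 15 - 3*K)
p = -17 (p = -32 + (15 - 3*0) = -32 + (15 + 0) = -32 + 15 = -17)
H³*p = (½)³*(-17) = (⅛)*(-17) = -17/8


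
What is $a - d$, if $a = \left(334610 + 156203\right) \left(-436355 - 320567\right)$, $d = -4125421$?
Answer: $-371503032165$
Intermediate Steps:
$a = -371507157586$ ($a = 490813 \left(-756922\right) = -371507157586$)
$a - d = -371507157586 - -4125421 = -371507157586 + 4125421 = -371503032165$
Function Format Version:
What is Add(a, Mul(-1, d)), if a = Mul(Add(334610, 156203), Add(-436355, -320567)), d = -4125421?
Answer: -371503032165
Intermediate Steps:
a = -371507157586 (a = Mul(490813, -756922) = -371507157586)
Add(a, Mul(-1, d)) = Add(-371507157586, Mul(-1, -4125421)) = Add(-371507157586, 4125421) = -371503032165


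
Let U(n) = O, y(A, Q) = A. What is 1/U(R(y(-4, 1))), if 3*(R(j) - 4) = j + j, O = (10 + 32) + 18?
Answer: 1/60 ≈ 0.016667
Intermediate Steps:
O = 60 (O = 42 + 18 = 60)
R(j) = 4 + 2*j/3 (R(j) = 4 + (j + j)/3 = 4 + (2*j)/3 = 4 + 2*j/3)
U(n) = 60
1/U(R(y(-4, 1))) = 1/60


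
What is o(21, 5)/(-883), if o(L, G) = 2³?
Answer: -8/883 ≈ -0.0090600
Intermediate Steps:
o(L, G) = 8
o(21, 5)/(-883) = 8/(-883) = 8*(-1/883) = -8/883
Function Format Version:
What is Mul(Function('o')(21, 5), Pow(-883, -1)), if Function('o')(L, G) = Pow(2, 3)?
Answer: Rational(-8, 883) ≈ -0.0090600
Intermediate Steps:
Function('o')(L, G) = 8
Mul(Function('o')(21, 5), Pow(-883, -1)) = Mul(8, Pow(-883, -1)) = Mul(8, Rational(-1, 883)) = Rational(-8, 883)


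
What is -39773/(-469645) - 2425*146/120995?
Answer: -32293095623/11364939355 ≈ -2.8415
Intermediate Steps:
-39773/(-469645) - 2425*146/120995 = -39773*(-1/469645) - 354050*1/120995 = 39773/469645 - 70810/24199 = -32293095623/11364939355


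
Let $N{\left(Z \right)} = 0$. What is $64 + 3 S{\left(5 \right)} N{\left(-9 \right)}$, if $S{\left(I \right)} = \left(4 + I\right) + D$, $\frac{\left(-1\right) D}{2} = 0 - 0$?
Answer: $64$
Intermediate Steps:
$D = 0$ ($D = - 2 \left(0 - 0\right) = - 2 \left(0 + 0\right) = \left(-2\right) 0 = 0$)
$S{\left(I \right)} = 4 + I$ ($S{\left(I \right)} = \left(4 + I\right) + 0 = 4 + I$)
$64 + 3 S{\left(5 \right)} N{\left(-9 \right)} = 64 + 3 \left(4 + 5\right) 0 = 64 + 3 \cdot 9 \cdot 0 = 64 + 27 \cdot 0 = 64 + 0 = 64$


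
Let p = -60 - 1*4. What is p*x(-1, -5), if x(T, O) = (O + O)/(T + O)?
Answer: -320/3 ≈ -106.67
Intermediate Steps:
x(T, O) = 2*O/(O + T) (x(T, O) = (2*O)/(O + T) = 2*O/(O + T))
p = -64 (p = -60 - 4 = -64)
p*x(-1, -5) = -128*(-5)/(-5 - 1) = -128*(-5)/(-6) = -128*(-5)*(-1)/6 = -64*5/3 = -320/3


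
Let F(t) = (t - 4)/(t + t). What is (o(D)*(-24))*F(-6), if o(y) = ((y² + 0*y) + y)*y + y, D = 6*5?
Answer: -558600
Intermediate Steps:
F(t) = (-4 + t)/(2*t) (F(t) = (-4 + t)/((2*t)) = (-4 + t)*(1/(2*t)) = (-4 + t)/(2*t))
D = 30
o(y) = y + y*(y + y²) (o(y) = ((y² + 0) + y)*y + y = (y² + y)*y + y = (y + y²)*y + y = y*(y + y²) + y = y + y*(y + y²))
(o(D)*(-24))*F(-6) = ((30*(1 + 30 + 30²))*(-24))*((½)*(-4 - 6)/(-6)) = ((30*(1 + 30 + 900))*(-24))*((½)*(-⅙)*(-10)) = ((30*931)*(-24))*(⅚) = (27930*(-24))*(⅚) = -670320*⅚ = -558600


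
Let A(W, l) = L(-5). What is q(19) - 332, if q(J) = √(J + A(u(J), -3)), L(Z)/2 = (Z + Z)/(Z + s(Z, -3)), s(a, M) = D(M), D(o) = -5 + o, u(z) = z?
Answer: -332 + √3471/13 ≈ -327.47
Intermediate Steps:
s(a, M) = -5 + M
L(Z) = 4*Z/(-8 + Z) (L(Z) = 2*((Z + Z)/(Z + (-5 - 3))) = 2*((2*Z)/(Z - 8)) = 2*((2*Z)/(-8 + Z)) = 2*(2*Z/(-8 + Z)) = 4*Z/(-8 + Z))
A(W, l) = 20/13 (A(W, l) = 4*(-5)/(-8 - 5) = 4*(-5)/(-13) = 4*(-5)*(-1/13) = 20/13)
q(J) = √(20/13 + J) (q(J) = √(J + 20/13) = √(20/13 + J))
q(19) - 332 = √(260 + 169*19)/13 - 332 = √(260 + 3211)/13 - 332 = √3471/13 - 332 = -332 + √3471/13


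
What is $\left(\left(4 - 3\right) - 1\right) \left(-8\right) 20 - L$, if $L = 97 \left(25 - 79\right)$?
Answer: $5238$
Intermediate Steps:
$L = -5238$ ($L = 97 \left(-54\right) = -5238$)
$\left(\left(4 - 3\right) - 1\right) \left(-8\right) 20 - L = \left(\left(4 - 3\right) - 1\right) \left(-8\right) 20 - -5238 = \left(1 - 1\right) \left(-8\right) 20 + 5238 = 0 \left(-8\right) 20 + 5238 = 0 \cdot 20 + 5238 = 0 + 5238 = 5238$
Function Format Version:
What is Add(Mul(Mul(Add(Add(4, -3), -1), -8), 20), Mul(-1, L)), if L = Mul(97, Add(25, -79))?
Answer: 5238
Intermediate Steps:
L = -5238 (L = Mul(97, -54) = -5238)
Add(Mul(Mul(Add(Add(4, -3), -1), -8), 20), Mul(-1, L)) = Add(Mul(Mul(Add(Add(4, -3), -1), -8), 20), Mul(-1, -5238)) = Add(Mul(Mul(Add(1, -1), -8), 20), 5238) = Add(Mul(Mul(0, -8), 20), 5238) = Add(Mul(0, 20), 5238) = Add(0, 5238) = 5238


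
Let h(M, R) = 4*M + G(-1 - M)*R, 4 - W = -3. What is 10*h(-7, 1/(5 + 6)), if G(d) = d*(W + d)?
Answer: -2300/11 ≈ -209.09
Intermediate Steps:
W = 7 (W = 4 - 1*(-3) = 4 + 3 = 7)
G(d) = d*(7 + d)
h(M, R) = 4*M + R*(-1 - M)*(6 - M) (h(M, R) = 4*M + ((-1 - M)*(7 + (-1 - M)))*R = 4*M + ((-1 - M)*(6 - M))*R = 4*M + R*(-1 - M)*(6 - M))
10*h(-7, 1/(5 + 6)) = 10*(4*(-7) + (1 - 7)*(-6 - 7)/(5 + 6)) = 10*(-28 - 6*(-13)/11) = 10*(-28 + (1/11)*(-6)*(-13)) = 10*(-28 + 78/11) = 10*(-230/11) = -2300/11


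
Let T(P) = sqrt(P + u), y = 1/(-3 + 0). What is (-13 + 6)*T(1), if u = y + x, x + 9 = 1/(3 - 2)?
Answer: -7*I*sqrt(66)/3 ≈ -18.956*I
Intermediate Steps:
x = -8 (x = -9 + 1/(3 - 2) = -9 + 1/1 = -9 + 1 = -8)
y = -1/3 (y = 1/(-3) = -1/3 ≈ -0.33333)
u = -25/3 (u = -1/3 - 8 = -25/3 ≈ -8.3333)
T(P) = sqrt(-25/3 + P) (T(P) = sqrt(P - 25/3) = sqrt(-25/3 + P))
(-13 + 6)*T(1) = (-13 + 6)*(sqrt(-75 + 9*1)/3) = -7*sqrt(-75 + 9)/3 = -7*sqrt(-66)/3 = -7*I*sqrt(66)/3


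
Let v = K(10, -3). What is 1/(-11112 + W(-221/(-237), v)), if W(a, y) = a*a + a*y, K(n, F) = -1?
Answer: -56169/624153464 ≈ -8.9992e-5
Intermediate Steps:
v = -1
W(a, y) = a² + a*y
1/(-11112 + W(-221/(-237), v)) = 1/(-11112 + (-221/(-237))*(-221/(-237) - 1)) = 1/(-11112 + (-221*(-1/237))*(-221*(-1/237) - 1)) = 1/(-11112 + 221*(221/237 - 1)/237) = 1/(-11112 + (221/237)*(-16/237)) = 1/(-11112 - 3536/56169) = 1/(-624153464/56169) = -56169/624153464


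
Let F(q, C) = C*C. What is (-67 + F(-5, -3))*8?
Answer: -464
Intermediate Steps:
F(q, C) = C²
(-67 + F(-5, -3))*8 = (-67 + (-3)²)*8 = (-67 + 9)*8 = -58*8 = -464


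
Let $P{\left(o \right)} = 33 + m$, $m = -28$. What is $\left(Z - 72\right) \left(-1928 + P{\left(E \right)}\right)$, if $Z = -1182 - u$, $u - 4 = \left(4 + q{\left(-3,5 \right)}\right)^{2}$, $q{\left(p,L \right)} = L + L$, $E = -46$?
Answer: $2796042$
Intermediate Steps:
$q{\left(p,L \right)} = 2 L$
$u = 200$ ($u = 4 + \left(4 + 2 \cdot 5\right)^{2} = 4 + \left(4 + 10\right)^{2} = 4 + 14^{2} = 4 + 196 = 200$)
$P{\left(o \right)} = 5$ ($P{\left(o \right)} = 33 - 28 = 5$)
$Z = -1382$ ($Z = -1182 - 200 = -1382$)
$\left(Z - 72\right) \left(-1928 + P{\left(E \right)}\right) = \left(-1382 - 72\right) \left(-1928 + 5\right) = \left(-1454\right) \left(-1923\right) = 2796042$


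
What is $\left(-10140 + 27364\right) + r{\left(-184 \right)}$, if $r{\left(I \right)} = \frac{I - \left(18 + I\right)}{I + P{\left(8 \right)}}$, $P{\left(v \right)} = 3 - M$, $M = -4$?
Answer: $\frac{1016222}{59} \approx 17224.0$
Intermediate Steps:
$P{\left(v \right)} = 7$ ($P{\left(v \right)} = 3 - -4 = 3 + 4 = 7$)
$r{\left(I \right)} = - \frac{18}{7 + I}$ ($r{\left(I \right)} = \frac{I - \left(18 + I\right)}{I + 7} = - \frac{18}{7 + I}$)
$\left(-10140 + 27364\right) + r{\left(-184 \right)} = \left(-10140 + 27364\right) - \frac{18}{7 - 184} = 17224 - \frac{18}{-177} = 17224 - - \frac{6}{59} = 17224 + \frac{6}{59} = \frac{1016222}{59}$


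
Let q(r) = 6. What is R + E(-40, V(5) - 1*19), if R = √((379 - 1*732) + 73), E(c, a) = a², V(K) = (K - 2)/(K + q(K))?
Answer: 42436/121 + 2*I*√70 ≈ 350.71 + 16.733*I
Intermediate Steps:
V(K) = (-2 + K)/(6 + K) (V(K) = (K - 2)/(K + 6) = (-2 + K)/(6 + K))
R = 2*I*√70 (R = √((379 - 732) + 73) = √(-353 + 73) = √(-280) = 2*I*√70 ≈ 16.733*I)
R + E(-40, V(5) - 1*19) = 2*I*√70 + ((-2 + 5)/(6 + 5) - 1*19)² = 2*I*√70 + (3/11 - 19)² = 2*I*√70 + (-206/11)² = 2*I*√70 + 42436/121 = 42436/121 + 2*I*√70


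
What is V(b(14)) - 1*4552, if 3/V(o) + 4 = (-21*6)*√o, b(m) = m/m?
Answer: -591763/130 ≈ -4552.0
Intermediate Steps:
b(m) = 1
V(o) = 3/(-4 - 126*√o) (V(o) = 3/(-4 + (-21*6)*√o) = 3/(-4 - 126*√o))
V(b(14)) - 1*4552 = -3/(4 + 126*√1) - 1*4552 = -3/(4 + 126*1) - 4552 = -3/(4 + 126) - 4552 = -3/130 - 4552 = -591763/130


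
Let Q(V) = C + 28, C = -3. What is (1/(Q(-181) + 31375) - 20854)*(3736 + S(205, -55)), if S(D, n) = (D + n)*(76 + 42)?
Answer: -3509156795041/7850 ≈ -4.4703e+8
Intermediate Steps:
Q(V) = 25 (Q(V) = -3 + 28 = 25)
S(D, n) = 118*D + 118*n (S(D, n) = (D + n)*118 = 118*D + 118*n)
(1/(Q(-181) + 31375) - 20854)*(3736 + S(205, -55)) = (1/(25 + 31375) - 20854)*(3736 + (118*205 + 118*(-55))) = (1/31400 - 20854)*(3736 + (24190 - 6490)) = (1/31400 - 20854)*(3736 + 17700) = -654815599/31400*21436 = -3509156795041/7850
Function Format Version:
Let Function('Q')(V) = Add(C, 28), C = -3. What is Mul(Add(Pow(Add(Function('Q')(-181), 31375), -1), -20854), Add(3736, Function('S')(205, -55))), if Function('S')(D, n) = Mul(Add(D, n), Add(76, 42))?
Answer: Rational(-3509156795041, 7850) ≈ -4.4703e+8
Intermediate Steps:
Function('Q')(V) = 25 (Function('Q')(V) = Add(-3, 28) = 25)
Function('S')(D, n) = Add(Mul(118, D), Mul(118, n)) (Function('S')(D, n) = Mul(Add(D, n), 118) = Add(Mul(118, D), Mul(118, n)))
Mul(Add(Pow(Add(Function('Q')(-181), 31375), -1), -20854), Add(3736, Function('S')(205, -55))) = Mul(Add(Pow(Add(25, 31375), -1), -20854), Add(3736, Add(Mul(118, 205), Mul(118, -55)))) = Mul(Add(Pow(31400, -1), -20854), Add(3736, Add(24190, -6490))) = Mul(Add(Rational(1, 31400), -20854), Add(3736, 17700)) = Mul(Rational(-654815599, 31400), 21436) = Rational(-3509156795041, 7850)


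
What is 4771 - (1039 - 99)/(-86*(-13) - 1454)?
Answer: 400999/84 ≈ 4773.8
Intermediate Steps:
4771 - (1039 - 99)/(-86*(-13) - 1454) = 4771 - 940/(1118 - 1454) = 4771 - 940/(-336) = 4771 - 940*(-1)/336 = 4771 - 1*(-235/84) = 4771 + 235/84 = 400999/84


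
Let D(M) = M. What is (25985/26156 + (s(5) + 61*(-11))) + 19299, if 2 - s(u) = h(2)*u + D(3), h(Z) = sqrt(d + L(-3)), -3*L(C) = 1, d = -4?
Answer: 487233797/26156 - 5*I*sqrt(39)/3 ≈ 18628.0 - 10.408*I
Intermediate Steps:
L(C) = -1/3 (L(C) = -1/3*1 = -1/3)
h(Z) = I*sqrt(39)/3 (h(Z) = sqrt(-4 - 1/3) = sqrt(-13/3) = I*sqrt(39)/3)
s(u) = -1 - I*u*sqrt(39)/3 (s(u) = 2 - ((I*sqrt(39)/3)*u + 3) = 2 - (I*u*sqrt(39)/3 + 3) = 2 - (3 + I*u*sqrt(39)/3) = 2 + (-3 - I*u*sqrt(39)/3) = -1 - I*u*sqrt(39)/3)
(25985/26156 + (s(5) + 61*(-11))) + 19299 = (25985/26156 + ((-1 - 1/3*I*5*sqrt(39)) + 61*(-11))) + 19299 = (25985*(1/26156) + ((-1 - 5*I*sqrt(39)/3) - 671)) + 19299 = (25985/26156 + (-672 - 5*I*sqrt(39)/3)) + 19299 = (-17550847/26156 - 5*I*sqrt(39)/3) + 19299 = 487233797/26156 - 5*I*sqrt(39)/3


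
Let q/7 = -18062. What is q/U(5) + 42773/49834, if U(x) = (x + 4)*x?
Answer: -6298787171/2242530 ≈ -2808.8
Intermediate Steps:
U(x) = x*(4 + x) (U(x) = (4 + x)*x = x*(4 + x))
q = -126434 (q = 7*(-18062) = -126434)
q/U(5) + 42773/49834 = -126434*1/(5*(4 + 5)) + 42773/49834 = -126434/(5*9) + 42773*(1/49834) = -126434/45 + 42773/49834 = -6298787171/2242530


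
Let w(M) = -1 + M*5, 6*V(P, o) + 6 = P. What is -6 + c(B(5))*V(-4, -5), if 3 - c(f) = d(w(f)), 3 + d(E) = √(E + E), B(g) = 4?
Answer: -16 + 5*√38/3 ≈ -5.7260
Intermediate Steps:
V(P, o) = -1 + P/6
w(M) = -1 + 5*M
d(E) = -3 + √2*√E (d(E) = -3 + √(E + E) = -3 + √(2*E) = -3 + √2*√E)
c(f) = 6 - √2*√(-1 + 5*f) (c(f) = 3 - (-3 + √2*√(-1 + 5*f)) = 3 + (3 - √2*√(-1 + 5*f)) = 6 - √2*√(-1 + 5*f))
-6 + c(B(5))*V(-4, -5) = -6 + (6 - √(-2 + 10*4))*(-1 + (⅙)*(-4)) = -6 + (6 - √(-2 + 40))*(-1 - ⅔) = -6 + (6 - √38)*(-5/3) = -6 + (-10 + 5*√38/3) = -16 + 5*√38/3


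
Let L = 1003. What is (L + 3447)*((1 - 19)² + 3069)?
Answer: 15098850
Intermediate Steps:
(L + 3447)*((1 - 19)² + 3069) = (1003 + 3447)*((1 - 19)² + 3069) = 4450*((-18)² + 3069) = 4450*(324 + 3069) = 4450*3393 = 15098850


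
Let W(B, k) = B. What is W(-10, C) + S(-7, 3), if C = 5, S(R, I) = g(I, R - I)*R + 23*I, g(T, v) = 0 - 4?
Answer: 87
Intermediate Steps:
g(T, v) = -4
S(R, I) = -4*R + 23*I
W(-10, C) + S(-7, 3) = -10 + (-4*(-7) + 23*3) = -10 + (28 + 69) = -10 + 97 = 87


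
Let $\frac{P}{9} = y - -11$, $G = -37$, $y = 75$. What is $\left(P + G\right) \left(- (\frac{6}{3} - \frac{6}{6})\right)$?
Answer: $-737$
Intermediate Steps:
$P = 774$ ($P = 9 \left(75 - -11\right) = 9 \left(75 + 11\right) = 9 \cdot 86 = 774$)
$\left(P + G\right) \left(- (\frac{6}{3} - \frac{6}{6})\right) = \left(774 - 37\right) \left(- (\frac{6}{3} - \frac{6}{6})\right) = 737 \left(- (6 \cdot \frac{1}{3} - 1)\right) = 737 \left(- (2 - 1)\right) = 737 \left(\left(-1\right) 1\right) = 737 \left(-1\right) = -737$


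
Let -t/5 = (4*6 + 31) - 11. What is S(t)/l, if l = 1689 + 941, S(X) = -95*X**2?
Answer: -459800/263 ≈ -1748.3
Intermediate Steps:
t = -220 (t = -5*((4*6 + 31) - 11) = -5*((24 + 31) - 11) = -5*(55 - 11) = -5*44 = -220)
l = 2630
S(t)/l = -95*(-220)**2/2630 = -95*48400*(1/2630) = -4598000*1/2630 = -459800/263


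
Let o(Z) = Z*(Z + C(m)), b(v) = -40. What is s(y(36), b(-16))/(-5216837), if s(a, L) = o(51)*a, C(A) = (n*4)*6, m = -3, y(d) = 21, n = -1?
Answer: -28917/5216837 ≈ -0.0055430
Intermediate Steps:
C(A) = -24 (C(A) = -1*4*6 = -4*6 = -24)
o(Z) = Z*(-24 + Z) (o(Z) = Z*(Z - 24) = Z*(-24 + Z))
s(a, L) = 1377*a (s(a, L) = (51*(-24 + 51))*a = (51*27)*a = 1377*a)
s(y(36), b(-16))/(-5216837) = (1377*21)/(-5216837) = 28917*(-1/5216837) = -28917/5216837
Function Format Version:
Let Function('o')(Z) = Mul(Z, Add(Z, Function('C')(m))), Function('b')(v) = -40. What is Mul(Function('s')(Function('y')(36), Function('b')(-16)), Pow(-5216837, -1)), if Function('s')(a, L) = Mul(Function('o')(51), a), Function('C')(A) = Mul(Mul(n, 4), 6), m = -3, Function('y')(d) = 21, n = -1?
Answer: Rational(-28917, 5216837) ≈ -0.0055430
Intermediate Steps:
Function('C')(A) = -24 (Function('C')(A) = Mul(Mul(-1, 4), 6) = Mul(-4, 6) = -24)
Function('o')(Z) = Mul(Z, Add(-24, Z)) (Function('o')(Z) = Mul(Z, Add(Z, -24)) = Mul(Z, Add(-24, Z)))
Function('s')(a, L) = Mul(1377, a) (Function('s')(a, L) = Mul(Mul(51, Add(-24, 51)), a) = Mul(Mul(51, 27), a) = Mul(1377, a))
Mul(Function('s')(Function('y')(36), Function('b')(-16)), Pow(-5216837, -1)) = Mul(Mul(1377, 21), Pow(-5216837, -1)) = Mul(28917, Rational(-1, 5216837)) = Rational(-28917, 5216837)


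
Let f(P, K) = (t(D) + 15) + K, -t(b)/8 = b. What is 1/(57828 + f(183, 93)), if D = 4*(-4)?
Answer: 1/58064 ≈ 1.7222e-5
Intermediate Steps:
D = -16
t(b) = -8*b
f(P, K) = 143 + K (f(P, K) = (-8*(-16) + 15) + K = (128 + 15) + K = 143 + K)
1/(57828 + f(183, 93)) = 1/(57828 + (143 + 93)) = 1/(57828 + 236) = 1/58064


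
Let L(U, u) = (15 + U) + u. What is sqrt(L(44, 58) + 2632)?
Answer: sqrt(2749) ≈ 52.431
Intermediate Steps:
L(U, u) = 15 + U + u
sqrt(L(44, 58) + 2632) = sqrt((15 + 44 + 58) + 2632) = sqrt(117 + 2632) = sqrt(2749)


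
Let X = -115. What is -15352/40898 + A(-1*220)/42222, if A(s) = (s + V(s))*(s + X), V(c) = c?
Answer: 1345043264/431698839 ≈ 3.1157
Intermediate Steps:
A(s) = 2*s*(-115 + s) (A(s) = (s + s)*(s - 115) = (2*s)*(-115 + s) = 2*s*(-115 + s))
-15352/40898 + A(-1*220)/42222 = -15352/40898 + (2*(-1*220)*(-115 - 1*220))/42222 = -15352*1/40898 + (2*(-220)*(-115 - 220))*(1/42222) = -7676/20449 + (2*(-220)*(-335))*(1/42222) = -7676/20449 + 147400*(1/42222) = -7676/20449 + 73700/21111 = 1345043264/431698839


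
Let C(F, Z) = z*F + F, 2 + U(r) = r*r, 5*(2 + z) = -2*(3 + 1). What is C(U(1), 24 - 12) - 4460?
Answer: -22287/5 ≈ -4457.4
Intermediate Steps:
z = -18/5 (z = -2 + (-2*(3 + 1))/5 = -2 + (-2*4)/5 = -2 + (⅕)*(-8) = -2 - 8/5 = -18/5 ≈ -3.6000)
U(r) = -2 + r² (U(r) = -2 + r*r = -2 + r²)
C(F, Z) = -13*F/5 (C(F, Z) = -18*F/5 + F = -13*F/5)
C(U(1), 24 - 12) - 4460 = -13*(-2 + 1²)/5 - 4460 = -13*(-2 + 1)/5 - 4460 = -13/5*(-1) - 4460 = 13/5 - 4460 = -22287/5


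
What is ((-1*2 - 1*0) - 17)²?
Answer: 361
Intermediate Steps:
((-1*2 - 1*0) - 17)² = ((-2 + 0) - 17)² = (-2 - 17)² = (-19)² = 361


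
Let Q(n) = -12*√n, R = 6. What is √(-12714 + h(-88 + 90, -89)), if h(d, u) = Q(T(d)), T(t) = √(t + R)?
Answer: √(-12714 - 12*2^(¾)) ≈ 112.85*I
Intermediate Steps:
T(t) = √(6 + t) (T(t) = √(t + 6) = √(6 + t))
h(d, u) = -12*(6 + d)^(¼)
√(-12714 + h(-88 + 90, -89)) = √(-12714 - 12*(6 + (-88 + 90))^(¼)) = √(-12714 - 12*(6 + 2)^(¼)) = √(-12714 - 12*2^(¾))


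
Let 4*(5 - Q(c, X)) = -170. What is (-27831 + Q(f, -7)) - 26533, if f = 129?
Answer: -108633/2 ≈ -54317.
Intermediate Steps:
Q(c, X) = 95/2 (Q(c, X) = 5 - ¼*(-170) = 5 + 85/2 = 95/2)
(-27831 + Q(f, -7)) - 26533 = (-27831 + 95/2) - 26533 = -55567/2 - 26533 = -108633/2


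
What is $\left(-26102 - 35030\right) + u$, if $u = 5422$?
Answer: $-55710$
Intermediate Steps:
$\left(-26102 - 35030\right) + u = \left(-26102 - 35030\right) + 5422 = -61132 + 5422 = -55710$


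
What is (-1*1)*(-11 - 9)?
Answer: 20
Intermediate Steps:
(-1*1)*(-11 - 9) = -1*(-20) = 20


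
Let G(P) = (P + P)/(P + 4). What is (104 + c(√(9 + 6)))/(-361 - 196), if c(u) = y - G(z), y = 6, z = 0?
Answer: -110/557 ≈ -0.19749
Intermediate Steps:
G(P) = 2*P/(4 + P) (G(P) = (2*P)/(4 + P) = 2*P/(4 + P))
c(u) = 6 (c(u) = 6 - 2*0/(4 + 0) = 6 - 2*0/4 = 6 - 1*0 = 6 + 0 = 6)
(104 + c(√(9 + 6)))/(-361 - 196) = (104 + 6)/(-361 - 196) = 110/(-557) = 110*(-1/557) = -110/557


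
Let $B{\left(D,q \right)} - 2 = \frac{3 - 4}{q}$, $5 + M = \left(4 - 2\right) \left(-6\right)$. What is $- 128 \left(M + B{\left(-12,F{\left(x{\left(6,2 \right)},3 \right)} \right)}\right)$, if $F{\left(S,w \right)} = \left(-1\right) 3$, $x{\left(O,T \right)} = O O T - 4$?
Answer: $\frac{5632}{3} \approx 1877.3$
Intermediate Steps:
$x{\left(O,T \right)} = -4 + T O^{2}$ ($x{\left(O,T \right)} = O^{2} T - 4 = T O^{2} - 4 = -4 + T O^{2}$)
$F{\left(S,w \right)} = -3$
$M = -17$ ($M = -5 + \left(4 - 2\right) \left(-6\right) = -5 + 2 \left(-6\right) = -5 - 12 = -17$)
$B{\left(D,q \right)} = 2 - \frac{1}{q}$ ($B{\left(D,q \right)} = 2 + \frac{3 - 4}{q} = 2 - \frac{1}{q}$)
$- 128 \left(M + B{\left(-12,F{\left(x{\left(6,2 \right)},3 \right)} \right)}\right) = - 128 \left(-17 + \left(2 - \frac{1}{-3}\right)\right) = - 128 \left(-17 + \left(2 - - \frac{1}{3}\right)\right) = - 128 \left(-17 + \left(2 + \frac{1}{3}\right)\right) = - 128 \left(-17 + \frac{7}{3}\right) = \left(-128\right) \left(- \frac{44}{3}\right) = \frac{5632}{3}$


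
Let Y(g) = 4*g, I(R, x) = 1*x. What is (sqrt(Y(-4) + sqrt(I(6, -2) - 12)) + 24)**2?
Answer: (24 + sqrt(-16 + I*sqrt(14)))**2 ≈ 582.3 + 197.03*I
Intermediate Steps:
I(R, x) = x
(sqrt(Y(-4) + sqrt(I(6, -2) - 12)) + 24)**2 = (sqrt(4*(-4) + sqrt(-2 - 12)) + 24)**2 = (sqrt(-16 + sqrt(-14)) + 24)**2 = (sqrt(-16 + I*sqrt(14)) + 24)**2 = (24 + sqrt(-16 + I*sqrt(14)))**2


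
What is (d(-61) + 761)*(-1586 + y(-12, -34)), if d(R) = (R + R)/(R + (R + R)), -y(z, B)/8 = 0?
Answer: -3624010/3 ≈ -1.2080e+6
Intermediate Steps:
y(z, B) = 0 (y(z, B) = -8*0 = 0)
d(R) = ⅔ (d(R) = (2*R)/(R + 2*R) = (2*R)/((3*R)) = (2*R)*(1/(3*R)) = ⅔)
(d(-61) + 761)*(-1586 + y(-12, -34)) = (⅔ + 761)*(-1586 + 0) = (2285/3)*(-1586) = -3624010/3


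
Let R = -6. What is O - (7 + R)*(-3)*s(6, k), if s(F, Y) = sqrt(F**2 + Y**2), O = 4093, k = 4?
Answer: 4093 + 6*sqrt(13) ≈ 4114.6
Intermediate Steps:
O - (7 + R)*(-3)*s(6, k) = 4093 - (7 - 6)*(-3)*sqrt(6**2 + 4**2) = 4093 - 1*(-3)*sqrt(36 + 16) = 4093 - (-3)*sqrt(52) = 4093 - (-3)*2*sqrt(13) = 4093 - (-6)*sqrt(13) = 4093 + 6*sqrt(13)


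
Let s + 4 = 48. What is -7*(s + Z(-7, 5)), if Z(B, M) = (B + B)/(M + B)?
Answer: -357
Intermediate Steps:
s = 44 (s = -4 + 48 = 44)
Z(B, M) = 2*B/(B + M) (Z(B, M) = (2*B)/(B + M) = 2*B/(B + M))
-7*(s + Z(-7, 5)) = -7*(44 + 2*(-7)/(-7 + 5)) = -7*(44 + 2*(-7)/(-2)) = -7*(44 + 2*(-7)*(-½)) = -7*(44 + 7) = -7*51 = -357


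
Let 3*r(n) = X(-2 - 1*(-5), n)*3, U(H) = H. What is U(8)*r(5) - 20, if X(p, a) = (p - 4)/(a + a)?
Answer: -104/5 ≈ -20.800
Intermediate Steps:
X(p, a) = (-4 + p)/(2*a) (X(p, a) = (-4 + p)/((2*a)) = (-4 + p)*(1/(2*a)) = (-4 + p)/(2*a))
r(n) = -1/(2*n) (r(n) = (((-4 + (-2 - 1*(-5)))/(2*n))*3)/3 = (((-4 + (-2 + 5))/(2*n))*3)/3 = (((-4 + 3)/(2*n))*3)/3 = (((½)*(-1)/n)*3)/3 = (-1/(2*n)*3)/3 = (-3/(2*n))/3 = -1/(2*n))
U(8)*r(5) - 20 = 8*(-½/5) - 20 = 8*(-½*⅕) - 20 = 8*(-⅒) - 20 = -⅘ - 20 = -104/5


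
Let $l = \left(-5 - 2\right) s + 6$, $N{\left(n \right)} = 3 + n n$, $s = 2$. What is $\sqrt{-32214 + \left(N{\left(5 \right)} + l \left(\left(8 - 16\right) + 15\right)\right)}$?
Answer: $7 i \sqrt{658} \approx 179.56 i$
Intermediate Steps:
$N{\left(n \right)} = 3 + n^{2}$
$l = -8$ ($l = \left(-5 - 2\right) 2 + 6 = \left(-7\right) 2 + 6 = -14 + 6 = -8$)
$\sqrt{-32214 + \left(N{\left(5 \right)} + l \left(\left(8 - 16\right) + 15\right)\right)} = \sqrt{-32214 - \left(-3 - 25 + 8 \left(\left(8 - 16\right) + 15\right)\right)} = \sqrt{-32214 + \left(\left(3 + 25\right) - 8 \left(-8 + 15\right)\right)} = \sqrt{-32214 + \left(28 - 56\right)} = \sqrt{-32214 - 28} = \sqrt{-32242} = 7 i \sqrt{658}$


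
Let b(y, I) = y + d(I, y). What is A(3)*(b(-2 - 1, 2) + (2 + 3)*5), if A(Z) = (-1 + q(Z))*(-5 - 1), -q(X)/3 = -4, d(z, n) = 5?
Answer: -1782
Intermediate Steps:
q(X) = 12 (q(X) = -3*(-4) = 12)
b(y, I) = 5 + y (b(y, I) = y + 5 = 5 + y)
A(Z) = -66 (A(Z) = (-1 + 12)*(-5 - 1) = 11*(-6) = -66)
A(3)*(b(-2 - 1, 2) + (2 + 3)*5) = -66*((5 + (-2 - 1)) + (2 + 3)*5) = -66*((5 - 3) + 5*5) = -66*(2 + 25) = -66*27 = -1782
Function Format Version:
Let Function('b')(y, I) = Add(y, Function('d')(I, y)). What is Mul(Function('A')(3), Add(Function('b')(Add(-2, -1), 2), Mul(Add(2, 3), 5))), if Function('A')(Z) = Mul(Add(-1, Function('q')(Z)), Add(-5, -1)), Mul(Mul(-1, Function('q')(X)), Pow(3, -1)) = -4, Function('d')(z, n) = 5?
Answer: -1782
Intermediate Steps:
Function('q')(X) = 12 (Function('q')(X) = Mul(-3, -4) = 12)
Function('b')(y, I) = Add(5, y) (Function('b')(y, I) = Add(y, 5) = Add(5, y))
Function('A')(Z) = -66 (Function('A')(Z) = Mul(Add(-1, 12), Add(-5, -1)) = Mul(11, -6) = -66)
Mul(Function('A')(3), Add(Function('b')(Add(-2, -1), 2), Mul(Add(2, 3), 5))) = Mul(-66, Add(Add(5, Add(-2, -1)), Mul(Add(2, 3), 5))) = Mul(-66, Add(Add(5, -3), Mul(5, 5))) = Mul(-66, Add(2, 25)) = Mul(-66, 27) = -1782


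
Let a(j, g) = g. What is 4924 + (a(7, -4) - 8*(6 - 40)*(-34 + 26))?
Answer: 2744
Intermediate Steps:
4924 + (a(7, -4) - 8*(6 - 40)*(-34 + 26)) = 4924 + (-4 - 8*(6 - 40)*(-34 + 26)) = 4924 + (-4 - (-272)*(-8)) = 4924 + (-4 - 8*272) = 4924 + (-4 - 2176) = 4924 - 2180 = 2744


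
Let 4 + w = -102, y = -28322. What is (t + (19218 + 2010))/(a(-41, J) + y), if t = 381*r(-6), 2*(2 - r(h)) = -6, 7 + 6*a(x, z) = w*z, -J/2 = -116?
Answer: -138798/194531 ≈ -0.71350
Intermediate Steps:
J = 232 (J = -2*(-116) = 232)
w = -106 (w = -4 - 102 = -106)
a(x, z) = -7/6 - 53*z/3 (a(x, z) = -7/6 + (-106*z)/6 = -7/6 - 53*z/3)
r(h) = 5 (r(h) = 2 - 1/2*(-6) = 2 + 3 = 5)
t = 1905 (t = 381*5 = 1905)
(t + (19218 + 2010))/(a(-41, J) + y) = (1905 + (19218 + 2010))/((-7/6 - 53/3*232) - 28322) = (1905 + 21228)/((-7/6 - 12296/3) - 28322) = 23133/(-24599/6 - 28322) = 23133/(-194531/6) = 23133*(-6/194531) = -138798/194531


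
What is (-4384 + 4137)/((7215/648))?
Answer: -4104/185 ≈ -22.184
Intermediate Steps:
(-4384 + 4137)/((7215/648)) = -247/(7215*(1/648)) = -247/2405/216 = -247*216/2405 = -4104/185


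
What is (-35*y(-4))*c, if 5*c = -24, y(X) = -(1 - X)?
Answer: -840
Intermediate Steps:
y(X) = -1 + X
c = -24/5 (c = (⅕)*(-24) = -24/5 ≈ -4.8000)
(-35*y(-4))*c = -35*(-1 - 4)*(-24/5) = -35*(-5)*(-24/5) = 175*(-24/5) = -840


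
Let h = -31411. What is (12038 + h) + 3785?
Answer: -15588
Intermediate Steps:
(12038 + h) + 3785 = (12038 - 31411) + 3785 = -19373 + 3785 = -15588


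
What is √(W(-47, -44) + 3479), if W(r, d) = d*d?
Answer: 19*√15 ≈ 73.587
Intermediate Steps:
W(r, d) = d²
√(W(-47, -44) + 3479) = √((-44)² + 3479) = √(1936 + 3479) = √5415 = 19*√15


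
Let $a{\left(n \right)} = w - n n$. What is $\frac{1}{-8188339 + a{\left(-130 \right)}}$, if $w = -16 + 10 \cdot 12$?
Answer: $- \frac{1}{8205135} \approx -1.2187 \cdot 10^{-7}$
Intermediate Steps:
$w = 104$ ($w = -16 + 120 = 104$)
$a{\left(n \right)} = 104 - n^{2}$ ($a{\left(n \right)} = 104 - n n = 104 - n^{2}$)
$\frac{1}{-8188339 + a{\left(-130 \right)}} = \frac{1}{-8188339 + \left(104 - \left(-130\right)^{2}\right)} = \frac{1}{-8188339 + \left(104 - 16900\right)} = \frac{1}{-8188339 - 16796} = \frac{1}{-8205135} = - \frac{1}{8205135}$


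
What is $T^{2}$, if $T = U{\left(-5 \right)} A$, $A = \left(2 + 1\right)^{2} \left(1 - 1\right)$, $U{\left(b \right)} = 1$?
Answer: $0$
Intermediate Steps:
$A = 0$ ($A = 3^{2} \cdot 0 = 9 \cdot 0 = 0$)
$T = 0$ ($T = 1 \cdot 0 = 0$)
$T^{2} = 0^{2} = 0$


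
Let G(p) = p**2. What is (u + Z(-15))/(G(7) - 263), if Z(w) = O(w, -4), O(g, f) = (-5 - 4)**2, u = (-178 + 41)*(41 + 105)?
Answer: 19921/214 ≈ 93.089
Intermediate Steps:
u = -20002 (u = -137*146 = -20002)
O(g, f) = 81 (O(g, f) = (-9)**2 = 81)
Z(w) = 81
(u + Z(-15))/(G(7) - 263) = (-20002 + 81)/(7**2 - 263) = -19921/(49 - 263) = -19921/(-214) = -19921*(-1/214) = 19921/214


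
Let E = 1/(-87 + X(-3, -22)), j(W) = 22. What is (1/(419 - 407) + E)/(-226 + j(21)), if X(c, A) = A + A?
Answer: -7/18864 ≈ -0.00037108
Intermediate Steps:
X(c, A) = 2*A
E = -1/131 (E = 1/(-87 + 2*(-22)) = 1/(-87 - 44) = 1/(-131) = -1/131 ≈ -0.0076336)
(1/(419 - 407) + E)/(-226 + j(21)) = (1/(419 - 407) - 1/131)/(-226 + 22) = (1/12 - 1/131)/(-204) = (1/12 - 1/131)*(-1/204) = (119/1572)*(-1/204) = -7/18864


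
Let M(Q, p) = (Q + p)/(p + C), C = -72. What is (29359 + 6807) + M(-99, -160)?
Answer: 8390771/232 ≈ 36167.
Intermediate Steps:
M(Q, p) = (Q + p)/(-72 + p) (M(Q, p) = (Q + p)/(p - 72) = (Q + p)/(-72 + p))
(29359 + 6807) + M(-99, -160) = (29359 + 6807) + (-99 - 160)/(-72 - 160) = 36166 - 259/(-232) = 36166 - 1/232*(-259) = 36166 + 259/232 = 8390771/232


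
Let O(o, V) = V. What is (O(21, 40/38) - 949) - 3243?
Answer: -79628/19 ≈ -4190.9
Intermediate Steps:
(O(21, 40/38) - 949) - 3243 = (40/38 - 949) - 3243 = (40*(1/38) - 949) - 3243 = (20/19 - 949) - 3243 = -18011/19 - 3243 = -79628/19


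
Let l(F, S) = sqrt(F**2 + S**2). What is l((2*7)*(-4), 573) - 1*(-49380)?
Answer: 49380 + sqrt(331465) ≈ 49956.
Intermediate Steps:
l((2*7)*(-4), 573) - 1*(-49380) = sqrt(((2*7)*(-4))**2 + 573**2) - 1*(-49380) = sqrt((14*(-4))**2 + 328329) + 49380 = sqrt((-56)**2 + 328329) + 49380 = sqrt(3136 + 328329) + 49380 = sqrt(331465) + 49380 = 49380 + sqrt(331465)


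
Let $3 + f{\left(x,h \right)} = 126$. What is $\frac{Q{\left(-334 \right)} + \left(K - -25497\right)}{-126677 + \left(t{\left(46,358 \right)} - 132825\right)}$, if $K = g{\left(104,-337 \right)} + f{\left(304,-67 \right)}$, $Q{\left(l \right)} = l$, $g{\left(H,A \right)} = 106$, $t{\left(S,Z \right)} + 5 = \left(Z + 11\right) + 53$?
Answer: $- \frac{25392}{259085} \approx -0.098006$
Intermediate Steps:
$t{\left(S,Z \right)} = 59 + Z$ ($t{\left(S,Z \right)} = -5 + \left(\left(Z + 11\right) + 53\right) = -5 + \left(\left(11 + Z\right) + 53\right) = -5 + \left(64 + Z\right) = 59 + Z$)
$f{\left(x,h \right)} = 123$ ($f{\left(x,h \right)} = -3 + 126 = 123$)
$K = 229$ ($K = 106 + 123 = 229$)
$\frac{Q{\left(-334 \right)} + \left(K - -25497\right)}{-126677 + \left(t{\left(46,358 \right)} - 132825\right)} = \frac{-334 + \left(229 - -25497\right)}{-126677 + \left(\left(59 + 358\right) - 132825\right)} = \frac{-334 + \left(229 + 25497\right)}{-126677 + \left(417 - 132825\right)} = \frac{-334 + 25726}{-126677 - 132408} = \frac{25392}{-259085} = 25392 \left(- \frac{1}{259085}\right) = - \frac{25392}{259085}$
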